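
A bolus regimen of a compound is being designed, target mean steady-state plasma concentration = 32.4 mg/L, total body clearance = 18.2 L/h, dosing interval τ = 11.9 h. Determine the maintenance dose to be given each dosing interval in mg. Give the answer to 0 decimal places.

At steady state, Dose/τ = Css × CL.
Dose = Css × CL × τ = 32.4 × 18.20 × 11.9 = 7017 mg

7017 mg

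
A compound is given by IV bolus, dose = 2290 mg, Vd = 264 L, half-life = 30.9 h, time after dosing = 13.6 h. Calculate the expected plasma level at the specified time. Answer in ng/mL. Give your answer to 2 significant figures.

C₀ = Dose / Vd = 2290 / 264 = 8.674 mg/L
k = ln2 / t½ = 0.693147 / 30.9 = 0.02243 h⁻¹
C = C₀ · e^(−k·t) = 8.674 × e^(−0.02243 × 13.6)
  = 8.674 × 0.7371 = 6.394 mg/L
Convert: 6.394 mg/L × 1000 = 6394 ng/mL

6400 ng/mL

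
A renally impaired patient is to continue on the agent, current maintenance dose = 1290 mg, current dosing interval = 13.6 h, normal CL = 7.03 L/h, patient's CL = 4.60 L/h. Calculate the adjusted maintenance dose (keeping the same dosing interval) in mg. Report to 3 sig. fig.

To keep the same average steady-state level, dosing rate must scale with clearance.
CL ratio = 4.60 / 7.03 = 0.6543
New dose (same interval) = 1290 × 0.6543 = 844.0 mg

844 mg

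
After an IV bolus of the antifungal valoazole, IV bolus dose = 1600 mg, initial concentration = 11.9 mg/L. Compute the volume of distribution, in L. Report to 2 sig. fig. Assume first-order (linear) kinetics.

130 L

Vd = Dose / C₀ = 1600 / 11.9 = 134.5 L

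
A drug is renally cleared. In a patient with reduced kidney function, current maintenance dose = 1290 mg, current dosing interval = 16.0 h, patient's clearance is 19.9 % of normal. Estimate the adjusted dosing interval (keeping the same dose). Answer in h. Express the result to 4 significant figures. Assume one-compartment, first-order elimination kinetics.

80.40 h

To keep the same average steady-state level, dosing rate must scale with clearance.
CL ratio = 19.9 / 100 = 0.1990
New interval (same dose) = 16.0 / 0.1990 = 80.40 h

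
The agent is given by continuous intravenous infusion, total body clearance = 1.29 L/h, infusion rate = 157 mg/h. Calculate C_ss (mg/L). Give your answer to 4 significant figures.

At steady state Css = R₀ / CL = 157 / 1.290 = 121.7 mg/L

121.7 mg/L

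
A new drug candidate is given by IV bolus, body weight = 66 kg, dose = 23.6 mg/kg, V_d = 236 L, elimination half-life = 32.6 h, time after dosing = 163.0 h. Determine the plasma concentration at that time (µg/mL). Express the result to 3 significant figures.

0.206 µg/mL

Total dose = 23.6 × 66 = 1558 mg
C₀ = Dose / Vd = 1558 / 236 = 6.602 mg/L
k = ln2 / t½ = 0.693147 / 32.6 = 0.02126 h⁻¹
t / t½ = 163.0 / 32.6 = 5 half-lives
C = C₀ × (1/2)^5 = 6.602 × 0.03125 = 0.2063 mg/L
(0.2063 mg/L = 0.2063 µg/mL)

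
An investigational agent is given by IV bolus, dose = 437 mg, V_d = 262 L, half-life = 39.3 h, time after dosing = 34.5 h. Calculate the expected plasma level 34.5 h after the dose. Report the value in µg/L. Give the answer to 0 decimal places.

908 µg/L

C₀ = Dose / Vd = 437.0 / 262 = 1.668 mg/L
k = ln2 / t½ = 0.693147 / 39.3 = 0.01764 h⁻¹
C = C₀ · e^(−k·t) = 1.668 × e^(−0.01764 × 34.5)
  = 1.668 × 0.5441 = 0.9076 mg/L
Convert: 0.9076 mg/L × 1000 = 907.6 µg/L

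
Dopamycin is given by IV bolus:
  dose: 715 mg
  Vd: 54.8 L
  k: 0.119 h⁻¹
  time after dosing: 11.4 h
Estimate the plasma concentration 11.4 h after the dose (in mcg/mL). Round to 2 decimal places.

3.36 mcg/mL

C₀ = Dose / Vd = 715.0 / 54.8 = 13.05 mg/L
C = C₀ · e^(−k·t) = 13.05 × e^(−0.1190 × 11.4)
  = 13.05 × 0.2575 = 3.360 mg/L
(3.360 mg/L = 3.360 mcg/mL)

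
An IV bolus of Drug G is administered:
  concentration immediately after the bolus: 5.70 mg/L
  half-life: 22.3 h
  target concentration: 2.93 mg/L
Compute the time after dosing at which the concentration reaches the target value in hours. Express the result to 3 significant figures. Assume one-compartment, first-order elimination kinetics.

21.4 h

k = ln2 / t½ = 0.693147 / 22.3 = 0.03108 h⁻¹
t = ln(C₀ / C) / k = ln(5.700 / 2.93) / 0.03108
  = ln(1.945) / 0.03108 = 0.6653 / 0.03108 = 21.41 h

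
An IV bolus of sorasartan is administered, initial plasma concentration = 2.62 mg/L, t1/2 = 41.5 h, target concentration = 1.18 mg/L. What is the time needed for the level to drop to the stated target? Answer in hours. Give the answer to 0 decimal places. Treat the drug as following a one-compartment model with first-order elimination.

48 h

k = ln2 / t½ = 0.693147 / 41.5 = 0.01670 h⁻¹
t = ln(C₀ / C) / k = ln(2.620 / 1.18) / 0.01670
  = ln(2.220) / 0.01670 = 0.7975 / 0.01670 = 47.75 h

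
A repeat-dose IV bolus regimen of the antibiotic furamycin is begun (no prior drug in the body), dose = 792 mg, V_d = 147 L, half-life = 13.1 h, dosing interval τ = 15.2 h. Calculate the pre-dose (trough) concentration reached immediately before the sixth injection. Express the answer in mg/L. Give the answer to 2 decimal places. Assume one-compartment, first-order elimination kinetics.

C₀ per dose = Dose / Vd = 792 / 147 = 5.388 mg/L
k = ln2 / t½ = 0.693147 / 13.1 = 0.05291 h⁻¹
Fraction remaining after one interval: r = e^(−kτ) = e^(−0.05291 × 15.2) = 0.4474
Before dose 6, 5 doses have been given (aged 1τ, 2τ, 3τ, 4τ, 5τ).
C_trough = C₀ × (r + r² + … + r^5) = C₀ × r(1−r^5)/(1−r)
        = 5.388 × 0.4474 × (1 − 0.01793) / (1 − 0.4474) = 4.284 mg/L

4.28 mg/L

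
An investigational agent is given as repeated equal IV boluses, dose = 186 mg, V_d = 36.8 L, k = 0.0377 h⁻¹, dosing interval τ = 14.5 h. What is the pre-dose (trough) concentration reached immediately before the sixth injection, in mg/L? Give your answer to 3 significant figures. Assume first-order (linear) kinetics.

6.50 mg/L

C₀ per dose = Dose / Vd = 186 / 36.8 = 5.054 mg/L
Fraction remaining after one interval: r = e^(−kτ) = e^(−0.03770 × 14.5) = 0.5789
Before dose 6, 5 doses have been given (aged 1τ, 2τ, 3τ, 4τ, 5τ).
C_trough = C₀ × (r + r² + … + r^5) = C₀ × r(1−r^5)/(1−r)
        = 5.054 × 0.5789 × (1 − 0.06502) / (1 − 0.5789) = 6.496 mg/L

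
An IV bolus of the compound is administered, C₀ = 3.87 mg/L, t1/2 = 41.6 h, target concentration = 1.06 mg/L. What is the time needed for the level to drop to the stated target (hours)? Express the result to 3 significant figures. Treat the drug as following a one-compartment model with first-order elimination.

k = ln2 / t½ = 0.693147 / 41.6 = 0.01666 h⁻¹
t = ln(C₀ / C) / k = ln(3.870 / 1.06) / 0.01666
  = ln(3.651) / 0.01666 = 1.295 / 0.01666 = 77.73 h

77.7 h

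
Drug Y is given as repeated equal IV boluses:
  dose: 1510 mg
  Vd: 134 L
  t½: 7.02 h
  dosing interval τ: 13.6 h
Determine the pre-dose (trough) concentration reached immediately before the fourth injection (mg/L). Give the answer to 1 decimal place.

3.9 mg/L

C₀ per dose = Dose / Vd = 1510 / 134 = 11.27 mg/L
k = ln2 / t½ = 0.693147 / 7.02 = 0.09874 h⁻¹
Fraction remaining after one interval: r = e^(−kτ) = e^(−0.09874 × 13.6) = 0.2611
Before dose 4, 3 doses have been given (aged 1τ, 2τ, 3τ).
C_trough = C₀ × (r + r² + … + r^3) = C₀ × r(1−r^3)/(1−r)
        = 11.27 × 0.2611 × (1 − 0.01780) / (1 − 0.2611) = 3.912 mg/L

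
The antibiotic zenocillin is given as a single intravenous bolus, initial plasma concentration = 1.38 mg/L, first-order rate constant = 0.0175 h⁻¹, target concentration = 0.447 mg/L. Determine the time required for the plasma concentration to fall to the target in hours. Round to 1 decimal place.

64.4 h

t = ln(C₀ / C) / k = ln(1.380 / 0.447) / 0.01750
  = ln(3.087) / 0.01750 = 1.127 / 0.01750 = 64.40 h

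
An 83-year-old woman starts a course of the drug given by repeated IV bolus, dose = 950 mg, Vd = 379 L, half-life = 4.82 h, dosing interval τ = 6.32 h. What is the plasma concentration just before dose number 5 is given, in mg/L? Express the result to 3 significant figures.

C₀ per dose = Dose / Vd = 950 / 379 = 2.507 mg/L
k = ln2 / t½ = 0.693147 / 4.82 = 0.1438 h⁻¹
Fraction remaining after one interval: r = e^(−kτ) = e^(−0.1438 × 6.32) = 0.4030
Before dose 5, 4 doses have been given (aged 1τ, 2τ, 3τ, 4τ).
C_trough = C₀ × (r + r² + … + r^4) = C₀ × r(1−r^4)/(1−r)
        = 2.507 × 0.4030 × (1 − 0.02638) / (1 − 0.4030) = 1.648 mg/L

1.65 mg/L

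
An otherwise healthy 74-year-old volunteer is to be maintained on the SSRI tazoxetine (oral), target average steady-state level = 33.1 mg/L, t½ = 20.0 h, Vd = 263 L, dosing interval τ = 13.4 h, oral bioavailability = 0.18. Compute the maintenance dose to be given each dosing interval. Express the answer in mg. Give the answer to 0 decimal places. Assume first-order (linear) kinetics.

22460 mg

k = ln2 / t½ = 0.693147 / 20.0 = 0.03466 h⁻¹
CL = k × Vd = 0.03466 × 263 = 9.116 L/h
At steady state, F × (Dose/τ) = Css × CL.
Dose = Css × CL × τ / F = 33.1 × 9.116 × 13.4 / 0.18 = 22460 mg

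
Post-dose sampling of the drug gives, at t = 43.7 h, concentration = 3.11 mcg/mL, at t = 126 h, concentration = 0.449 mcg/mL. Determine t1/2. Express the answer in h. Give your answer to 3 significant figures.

k = ln(C₁/C₂) / (t₂ − t₁) = ln(3.11/0.449) / (126 − 43.7)
  = 1.935 / 82.30 = 0.02351 h⁻¹
t½ = ln2 / k = 0.693147 / 0.02351 = 29.48 h

29.5 h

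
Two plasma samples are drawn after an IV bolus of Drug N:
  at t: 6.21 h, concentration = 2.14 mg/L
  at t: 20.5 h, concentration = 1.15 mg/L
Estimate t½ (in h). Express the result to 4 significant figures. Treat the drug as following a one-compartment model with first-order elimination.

k = ln(C₁/C₂) / (t₂ − t₁) = ln(2.14/1.15) / (20.5 − 6.21)
  = 0.6210 / 14.29 = 0.04346 h⁻¹
t½ = ln2 / k = 0.693147 / 0.04346 = 15.95 h

15.95 h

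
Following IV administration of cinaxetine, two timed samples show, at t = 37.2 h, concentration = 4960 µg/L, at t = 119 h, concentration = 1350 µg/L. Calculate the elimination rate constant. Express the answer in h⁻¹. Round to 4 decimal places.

k = ln(C₁/C₂) / (t₂ − t₁) = ln(4960/1350) / (119 − 37.2)
  = 1.301 / 81.80 = 0.01590 h⁻¹

0.0159 h⁻¹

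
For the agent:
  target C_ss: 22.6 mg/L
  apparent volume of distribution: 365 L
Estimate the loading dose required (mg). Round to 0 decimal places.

LD = Css × Vd = 22.6 × 365 = 8249 mg

8249 mg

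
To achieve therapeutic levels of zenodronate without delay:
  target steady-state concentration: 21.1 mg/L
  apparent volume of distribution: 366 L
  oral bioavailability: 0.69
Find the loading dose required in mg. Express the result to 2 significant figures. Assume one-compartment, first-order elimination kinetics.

11000 mg

LD = Css × Vd / F = 21.1 × 366 / 0.69 = 11190 mg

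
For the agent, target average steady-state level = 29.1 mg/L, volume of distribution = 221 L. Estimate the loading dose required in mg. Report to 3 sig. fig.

6430 mg

LD = Css × Vd = 29.1 × 221 = 6431 mg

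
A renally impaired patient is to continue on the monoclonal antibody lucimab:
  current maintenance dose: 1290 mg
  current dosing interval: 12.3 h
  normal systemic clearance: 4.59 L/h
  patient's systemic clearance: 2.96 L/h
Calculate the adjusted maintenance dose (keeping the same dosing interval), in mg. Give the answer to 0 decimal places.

To keep the same average steady-state level, dosing rate must scale with clearance.
CL ratio = 2.96 / 4.59 = 0.6449
New dose (same interval) = 1290 × 0.6449 = 831.9 mg

832 mg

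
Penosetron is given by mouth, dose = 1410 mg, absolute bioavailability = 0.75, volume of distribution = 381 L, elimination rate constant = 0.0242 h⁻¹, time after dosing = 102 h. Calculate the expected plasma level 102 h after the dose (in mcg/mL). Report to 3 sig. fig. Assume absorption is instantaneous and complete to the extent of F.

0.235 mcg/mL

Amount reaching circulation = F × Dose = 0.75 × 1410 = 1058 mg
C₀ = F·Dose / Vd = 1058 / 381 = 2.777 mg/L
C = C₀ · e^(−k·t) = 2.777 × e^(−0.02420 × 102)
  = 2.777 × 0.08472 = 0.2353 mg/L
(0.2353 mg/L = 0.2353 mcg/mL)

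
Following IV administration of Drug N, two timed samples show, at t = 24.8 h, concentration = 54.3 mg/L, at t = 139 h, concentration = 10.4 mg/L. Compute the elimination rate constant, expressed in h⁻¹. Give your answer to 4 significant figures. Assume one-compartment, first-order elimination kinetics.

0.01447 h⁻¹

k = ln(C₁/C₂) / (t₂ − t₁) = ln(54.3/10.4) / (139 − 24.8)
  = 1.653 / 114.2 = 0.01447 h⁻¹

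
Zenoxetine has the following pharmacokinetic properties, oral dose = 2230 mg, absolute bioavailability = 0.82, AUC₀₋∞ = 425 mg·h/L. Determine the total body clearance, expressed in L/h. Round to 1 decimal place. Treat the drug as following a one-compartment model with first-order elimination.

4.3 L/h

CL = F·Dose / AUC = 0.82 × 2230 / 425 = 4.303 L/h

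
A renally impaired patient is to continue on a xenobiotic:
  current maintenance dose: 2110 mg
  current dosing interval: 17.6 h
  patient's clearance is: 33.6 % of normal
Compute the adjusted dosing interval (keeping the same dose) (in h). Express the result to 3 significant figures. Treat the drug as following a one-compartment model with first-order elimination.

52.4 h

To keep the same average steady-state level, dosing rate must scale with clearance.
CL ratio = 33.6 / 100 = 0.3360
New interval (same dose) = 17.6 / 0.3360 = 52.38 h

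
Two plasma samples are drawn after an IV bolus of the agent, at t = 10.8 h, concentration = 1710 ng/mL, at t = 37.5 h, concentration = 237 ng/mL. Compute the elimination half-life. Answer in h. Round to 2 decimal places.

9.37 h

k = ln(C₁/C₂) / (t₂ − t₁) = ln(1710/237) / (37.5 − 10.8)
  = 1.976 / 26.70 = 0.07401 h⁻¹
t½ = ln2 / k = 0.693147 / 0.07401 = 9.366 h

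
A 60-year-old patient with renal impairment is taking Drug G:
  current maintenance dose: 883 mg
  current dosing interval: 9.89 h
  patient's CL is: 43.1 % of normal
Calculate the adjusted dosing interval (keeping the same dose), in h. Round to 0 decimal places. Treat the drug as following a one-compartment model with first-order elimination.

23 h

To keep the same average steady-state level, dosing rate must scale with clearance.
CL ratio = 43.1 / 100 = 0.4310
New interval (same dose) = 9.89 / 0.4310 = 22.95 h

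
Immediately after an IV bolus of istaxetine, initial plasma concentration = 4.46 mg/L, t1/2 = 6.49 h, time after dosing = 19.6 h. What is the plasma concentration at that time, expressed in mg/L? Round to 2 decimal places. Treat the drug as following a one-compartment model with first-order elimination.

k = ln2 / t½ = 0.693147 / 6.49 = 0.1068 h⁻¹
C = C₀ · e^(−k·t) = 4.460 × e^(−0.1068 × 19.6)
  = 4.460 × 0.1233 = 0.5499 mg/L

0.55 mg/L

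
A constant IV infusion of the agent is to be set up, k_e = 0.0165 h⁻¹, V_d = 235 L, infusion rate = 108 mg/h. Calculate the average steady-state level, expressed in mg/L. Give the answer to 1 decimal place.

27.9 mg/L

CL = k × Vd = 0.01650 × 235 = 3.878 L/h
At steady state Css = R₀ / CL = 108 / 3.878 = 27.85 mg/L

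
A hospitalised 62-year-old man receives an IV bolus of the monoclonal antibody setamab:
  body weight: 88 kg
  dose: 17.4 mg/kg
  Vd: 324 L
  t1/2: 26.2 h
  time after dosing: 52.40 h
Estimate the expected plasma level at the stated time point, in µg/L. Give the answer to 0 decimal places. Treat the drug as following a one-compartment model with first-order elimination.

Total dose = 17.4 × 88 = 1531 mg
C₀ = Dose / Vd = 1531 / 324 = 4.725 mg/L
k = ln2 / t½ = 0.693147 / 26.2 = 0.02646 h⁻¹
t / t½ = 52.40 / 26.2 = 2 half-lives
C = C₀ × (1/2)^2 = 4.725 × 0.2500 = 1.181 mg/L
Convert: 1.181 mg/L × 1000 = 1181 µg/L

1181 µg/L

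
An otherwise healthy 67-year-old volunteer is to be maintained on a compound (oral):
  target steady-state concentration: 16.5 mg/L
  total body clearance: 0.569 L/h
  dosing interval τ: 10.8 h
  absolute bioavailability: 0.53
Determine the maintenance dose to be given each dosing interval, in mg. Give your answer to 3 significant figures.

At steady state, F × (Dose/τ) = Css × CL.
Dose = Css × CL × τ / F = 16.5 × 0.5690 × 10.8 / 0.53 = 191.3 mg

191 mg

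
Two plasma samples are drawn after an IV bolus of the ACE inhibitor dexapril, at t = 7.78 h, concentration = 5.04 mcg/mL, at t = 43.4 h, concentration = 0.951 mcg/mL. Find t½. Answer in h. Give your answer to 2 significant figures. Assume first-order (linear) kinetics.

15 h

k = ln(C₁/C₂) / (t₂ − t₁) = ln(5.04/0.951) / (43.4 − 7.78)
  = 1.668 / 35.62 = 0.04683 h⁻¹
t½ = ln2 / k = 0.693147 / 0.04683 = 14.80 h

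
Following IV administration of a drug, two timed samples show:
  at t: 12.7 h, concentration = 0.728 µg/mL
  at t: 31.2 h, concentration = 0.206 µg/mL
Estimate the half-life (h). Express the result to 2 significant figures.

10 h

k = ln(C₁/C₂) / (t₂ − t₁) = ln(0.728/0.206) / (31.2 − 12.7)
  = 1.262 / 18.50 = 0.06822 h⁻¹
t½ = ln2 / k = 0.693147 / 0.06822 = 10.16 h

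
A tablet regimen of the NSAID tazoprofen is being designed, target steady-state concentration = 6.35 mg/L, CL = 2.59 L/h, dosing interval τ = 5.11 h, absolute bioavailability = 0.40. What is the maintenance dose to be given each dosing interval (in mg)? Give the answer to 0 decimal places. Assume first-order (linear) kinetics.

At steady state, F × (Dose/τ) = Css × CL.
Dose = Css × CL × τ / F = 6.35 × 2.590 × 5.11 / 0.40 = 210.1 mg

210 mg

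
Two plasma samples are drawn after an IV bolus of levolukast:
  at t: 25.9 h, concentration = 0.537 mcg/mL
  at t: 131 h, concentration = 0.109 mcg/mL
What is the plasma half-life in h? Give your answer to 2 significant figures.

46 h

k = ln(C₁/C₂) / (t₂ − t₁) = ln(0.537/0.109) / (131 − 25.9)
  = 1.595 / 105.1 = 0.01518 h⁻¹
t½ = ln2 / k = 0.693147 / 0.01518 = 45.66 h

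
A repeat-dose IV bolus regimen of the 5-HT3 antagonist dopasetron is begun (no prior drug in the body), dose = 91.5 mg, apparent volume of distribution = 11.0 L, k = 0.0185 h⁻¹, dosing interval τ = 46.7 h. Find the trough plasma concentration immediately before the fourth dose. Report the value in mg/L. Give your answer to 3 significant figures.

5.61 mg/L

C₀ per dose = Dose / Vd = 91.5 / 11.0 = 8.318 mg/L
Fraction remaining after one interval: r = e^(−kτ) = e^(−0.01850 × 46.7) = 0.4215
Before dose 4, 3 doses have been given (aged 1τ, 2τ, 3τ).
C_trough = C₀ × (r + r² + … + r^3) = C₀ × r(1−r^3)/(1−r)
        = 8.318 × 0.4215 × (1 − 0.07488) / (1 − 0.4215) = 5.607 mg/L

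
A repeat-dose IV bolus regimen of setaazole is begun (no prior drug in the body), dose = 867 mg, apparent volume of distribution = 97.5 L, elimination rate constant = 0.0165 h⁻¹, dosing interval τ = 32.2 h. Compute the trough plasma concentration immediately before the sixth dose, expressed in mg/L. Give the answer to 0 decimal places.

12 mg/L

C₀ per dose = Dose / Vd = 867 / 97.5 = 8.892 mg/L
Fraction remaining after one interval: r = e^(−kτ) = e^(−0.01650 × 32.2) = 0.5878
Before dose 6, 5 doses have been given (aged 1τ, 2τ, 3τ, 4τ, 5τ).
C_trough = C₀ × (r + r² + … + r^5) = C₀ × r(1−r^5)/(1−r)
        = 8.892 × 0.5878 × (1 − 0.07017) / (1 − 0.5878) = 11.79 mg/L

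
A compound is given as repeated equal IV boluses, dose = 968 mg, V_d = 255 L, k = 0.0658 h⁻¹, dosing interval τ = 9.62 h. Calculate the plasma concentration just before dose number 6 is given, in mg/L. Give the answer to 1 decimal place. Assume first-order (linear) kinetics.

C₀ per dose = Dose / Vd = 968 / 255 = 3.796 mg/L
Fraction remaining after one interval: r = e^(−kτ) = e^(−0.06580 × 9.62) = 0.5310
Before dose 6, 5 doses have been given (aged 1τ, 2τ, 3τ, 4τ, 5τ).
C_trough = C₀ × (r + r² + … + r^5) = C₀ × r(1−r^5)/(1−r)
        = 3.796 × 0.5310 × (1 − 0.04222) / (1 − 0.5310) = 4.116 mg/L

4.1 mg/L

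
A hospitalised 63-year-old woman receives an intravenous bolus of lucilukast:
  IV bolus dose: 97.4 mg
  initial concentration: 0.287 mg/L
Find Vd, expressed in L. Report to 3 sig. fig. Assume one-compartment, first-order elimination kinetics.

Vd = Dose / C₀ = 97.40 / 0.287 = 339.4 L

339 L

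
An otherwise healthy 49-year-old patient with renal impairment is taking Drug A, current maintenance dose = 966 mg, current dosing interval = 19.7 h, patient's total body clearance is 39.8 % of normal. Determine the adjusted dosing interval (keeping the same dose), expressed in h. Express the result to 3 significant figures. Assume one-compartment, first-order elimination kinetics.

To keep the same average steady-state level, dosing rate must scale with clearance.
CL ratio = 39.8 / 100 = 0.3980
New interval (same dose) = 19.7 / 0.3980 = 49.50 h

49.5 h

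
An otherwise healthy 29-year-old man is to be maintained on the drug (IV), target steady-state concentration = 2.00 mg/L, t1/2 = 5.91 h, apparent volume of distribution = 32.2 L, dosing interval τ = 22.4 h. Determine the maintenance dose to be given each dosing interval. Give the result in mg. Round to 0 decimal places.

k = ln2 / t½ = 0.693147 / 5.91 = 0.1173 h⁻¹
CL = k × Vd = 0.1173 × 32.2 = 3.777 L/h
At steady state, Dose/τ = Css × CL.
Dose = Css × CL × τ = 2.00 × 3.777 × 22.4 = 169.2 mg

169 mg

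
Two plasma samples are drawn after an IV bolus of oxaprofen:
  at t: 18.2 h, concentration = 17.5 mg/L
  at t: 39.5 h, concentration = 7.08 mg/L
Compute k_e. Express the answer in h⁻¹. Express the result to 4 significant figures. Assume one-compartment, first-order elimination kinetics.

k = ln(C₁/C₂) / (t₂ − t₁) = ln(17.5/7.08) / (39.5 − 18.2)
  = 0.9049 / 21.30 = 0.04248 h⁻¹

0.04248 h⁻¹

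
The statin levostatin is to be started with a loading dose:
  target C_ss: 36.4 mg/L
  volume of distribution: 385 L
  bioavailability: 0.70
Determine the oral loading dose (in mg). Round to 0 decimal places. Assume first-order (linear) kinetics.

20020 mg

LD = Css × Vd / F = 36.4 × 385 / 0.70 = 20020 mg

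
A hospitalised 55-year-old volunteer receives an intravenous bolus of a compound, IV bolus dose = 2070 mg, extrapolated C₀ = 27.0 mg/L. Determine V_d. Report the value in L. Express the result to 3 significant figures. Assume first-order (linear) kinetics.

76.7 L

Vd = Dose / C₀ = 2070 / 27.0 = 76.67 L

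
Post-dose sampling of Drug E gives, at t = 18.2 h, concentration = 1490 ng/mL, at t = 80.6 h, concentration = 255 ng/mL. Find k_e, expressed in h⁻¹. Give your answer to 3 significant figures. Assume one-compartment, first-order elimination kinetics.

k = ln(C₁/C₂) / (t₂ − t₁) = ln(1490/255) / (80.6 − 18.2)
  = 1.765 / 62.40 = 0.02829 h⁻¹

0.0283 h⁻¹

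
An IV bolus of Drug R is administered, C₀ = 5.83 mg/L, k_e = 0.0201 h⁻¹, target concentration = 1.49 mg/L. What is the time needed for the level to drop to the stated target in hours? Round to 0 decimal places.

t = ln(C₀ / C) / k = ln(5.830 / 1.49) / 0.02010
  = ln(3.913) / 0.02010 = 1.364 / 0.02010 = 67.86 h

68 h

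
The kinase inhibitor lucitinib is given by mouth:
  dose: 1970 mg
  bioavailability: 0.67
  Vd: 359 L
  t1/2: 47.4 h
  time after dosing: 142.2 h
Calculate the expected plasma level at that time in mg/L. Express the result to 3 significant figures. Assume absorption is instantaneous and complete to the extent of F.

0.460 mg/L

Amount reaching circulation = F × Dose = 0.67 × 1970 = 1320 mg
C₀ = F·Dose / Vd = 1320 / 359 = 3.677 mg/L
k = ln2 / t½ = 0.693147 / 47.4 = 0.01462 h⁻¹
t / t½ = 142.2 / 47.4 = 3 half-lives
C = C₀ × (1/2)^3 = 3.677 × 0.1250 = 0.4596 mg/L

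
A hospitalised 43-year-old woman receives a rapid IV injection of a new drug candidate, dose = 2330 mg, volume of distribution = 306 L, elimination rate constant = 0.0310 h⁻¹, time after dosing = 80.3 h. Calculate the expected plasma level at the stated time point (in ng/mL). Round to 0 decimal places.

C₀ = Dose / Vd = 2330 / 306 = 7.614 mg/L
C = C₀ · e^(−k·t) = 7.614 × e^(−0.03100 × 80.3)
  = 7.614 × 0.08297 = 0.6317 mg/L
Convert: 0.6317 mg/L × 1000 = 631.7 ng/mL

632 ng/mL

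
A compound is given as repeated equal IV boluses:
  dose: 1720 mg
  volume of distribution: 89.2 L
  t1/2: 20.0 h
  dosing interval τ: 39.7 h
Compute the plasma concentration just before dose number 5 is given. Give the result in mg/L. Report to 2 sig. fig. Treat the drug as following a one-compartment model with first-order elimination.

C₀ per dose = Dose / Vd = 1720 / 89.2 = 19.28 mg/L
k = ln2 / t½ = 0.693147 / 20.0 = 0.03466 h⁻¹
Fraction remaining after one interval: r = e^(−kτ) = e^(−0.03466 × 39.7) = 0.2526
Before dose 5, 4 doses have been given (aged 1τ, 2τ, 3τ, 4τ).
C_trough = C₀ × (r + r² + … + r^4) = C₀ × r(1−r^4)/(1−r)
        = 19.28 × 0.2526 × (1 − 0.004071) / (1 − 0.2526) = 6.490 mg/L

6.5 mg/L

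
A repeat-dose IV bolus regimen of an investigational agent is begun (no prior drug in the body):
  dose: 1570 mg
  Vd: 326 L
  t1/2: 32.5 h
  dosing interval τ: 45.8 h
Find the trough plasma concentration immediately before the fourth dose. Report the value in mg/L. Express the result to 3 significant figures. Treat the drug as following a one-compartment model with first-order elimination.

C₀ per dose = Dose / Vd = 1570 / 326 = 4.816 mg/L
k = ln2 / t½ = 0.693147 / 32.5 = 0.02133 h⁻¹
Fraction remaining after one interval: r = e^(−kτ) = e^(−0.02133 × 45.8) = 0.3765
Before dose 4, 3 doses have been given (aged 1τ, 2τ, 3τ).
C_trough = C₀ × (r + r² + … + r^3) = C₀ × r(1−r^3)/(1−r)
        = 4.816 × 0.3765 × (1 − 0.05337) / (1 − 0.3765) = 2.753 mg/L

2.75 mg/L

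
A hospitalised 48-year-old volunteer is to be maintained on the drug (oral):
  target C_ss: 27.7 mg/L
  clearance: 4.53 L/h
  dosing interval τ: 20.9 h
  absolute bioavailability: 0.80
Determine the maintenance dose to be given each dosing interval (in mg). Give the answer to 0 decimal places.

At steady state, F × (Dose/τ) = Css × CL.
Dose = Css × CL × τ / F = 27.7 × 4.530 × 20.9 / 0.80 = 3278 mg

3278 mg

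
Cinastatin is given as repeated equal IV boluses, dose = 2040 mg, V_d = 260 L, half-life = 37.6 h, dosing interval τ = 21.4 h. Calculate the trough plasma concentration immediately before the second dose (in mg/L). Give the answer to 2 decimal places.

C₀ per dose = Dose / Vd = 2040 / 260 = 7.846 mg/L
k = ln2 / t½ = 0.693147 / 37.6 = 0.01843 h⁻¹
Fraction remaining after one interval: r = e^(−kτ) = e^(−0.01843 × 21.4) = 0.6741
Before dose 2, 1 dose has been given (aged 1τ).
C_trough = C₀ × r = 7.846 × 0.6741 = 5.289 mg/L

5.29 mg/L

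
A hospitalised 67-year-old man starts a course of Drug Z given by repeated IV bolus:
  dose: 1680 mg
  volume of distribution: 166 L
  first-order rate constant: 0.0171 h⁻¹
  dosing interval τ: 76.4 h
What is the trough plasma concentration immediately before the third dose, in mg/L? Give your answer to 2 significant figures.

C₀ per dose = Dose / Vd = 1680 / 166 = 10.12 mg/L
Fraction remaining after one interval: r = e^(−kτ) = e^(−0.01710 × 76.4) = 0.2708
Before dose 3, 2 doses have been given (aged 1τ, 2τ).
C_trough = C₀ × (r + r²) = 10.12 × (0.2708 + 0.07333) = 3.483 mg/L

3.5 mg/L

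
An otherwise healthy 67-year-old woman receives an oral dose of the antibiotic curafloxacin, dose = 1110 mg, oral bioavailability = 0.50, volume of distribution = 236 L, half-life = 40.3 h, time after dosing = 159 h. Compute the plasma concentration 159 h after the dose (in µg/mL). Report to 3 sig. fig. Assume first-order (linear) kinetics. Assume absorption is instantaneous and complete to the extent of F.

Amount reaching circulation = F × Dose = 0.50 × 1110 = 555.0 mg
C₀ = F·Dose / Vd = 555.0 / 236 = 2.352 mg/L
k = ln2 / t½ = 0.693147 / 40.3 = 0.01720 h⁻¹
C = C₀ · e^(−k·t) = 2.352 × e^(−0.01720 × 159)
  = 2.352 × 0.06491 = 0.1527 mg/L
(0.1527 mg/L = 0.1527 µg/mL)

0.153 µg/mL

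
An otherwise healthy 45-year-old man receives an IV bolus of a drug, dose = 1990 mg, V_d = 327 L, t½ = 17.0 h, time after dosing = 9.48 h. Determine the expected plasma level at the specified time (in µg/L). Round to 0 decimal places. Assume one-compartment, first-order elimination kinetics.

C₀ = Dose / Vd = 1990 / 327 = 6.086 mg/L
k = ln2 / t½ = 0.693147 / 17.0 = 0.04077 h⁻¹
C = C₀ · e^(−k·t) = 6.086 × e^(−0.04077 × 9.48)
  = 6.086 × 0.6794 = 4.135 mg/L
Convert: 4.135 mg/L × 1000 = 4135 µg/L

4135 µg/L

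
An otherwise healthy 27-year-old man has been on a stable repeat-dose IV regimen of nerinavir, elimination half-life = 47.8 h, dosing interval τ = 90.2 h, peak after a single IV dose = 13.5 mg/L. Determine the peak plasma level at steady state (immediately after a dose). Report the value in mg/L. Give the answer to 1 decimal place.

18.5 mg/L

k = ln2 / t½ = 0.693147 / 47.8 = 0.01450 h⁻¹
e^(−kτ) = e^(−0.01450 × 90.2) = 0.2704
Accumulation ratio R = 1 / (1 − e^(−kτ)) = 1 / (1 − 0.2704) = 1.371
Steady-state peak = C₀ × R = 13.5 × 1.371 = 18.51 mg/L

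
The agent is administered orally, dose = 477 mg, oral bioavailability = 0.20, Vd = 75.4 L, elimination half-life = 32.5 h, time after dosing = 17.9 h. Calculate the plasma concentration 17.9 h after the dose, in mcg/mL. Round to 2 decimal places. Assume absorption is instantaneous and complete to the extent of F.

0.86 mcg/mL

Amount reaching circulation = F × Dose = 0.20 × 477.0 = 95.40 mg
C₀ = F·Dose / Vd = 95.40 / 75.4 = 1.265 mg/L
k = ln2 / t½ = 0.693147 / 32.5 = 0.02133 h⁻¹
C = C₀ · e^(−k·t) = 1.265 × e^(−0.02133 × 17.9)
  = 1.265 × 0.6826 = 0.8635 mg/L
(0.8635 mg/L = 0.8635 mcg/mL)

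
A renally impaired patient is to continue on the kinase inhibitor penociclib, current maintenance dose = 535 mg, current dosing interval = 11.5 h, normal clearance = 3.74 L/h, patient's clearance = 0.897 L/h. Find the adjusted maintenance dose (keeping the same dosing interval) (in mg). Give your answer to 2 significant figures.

130 mg

To keep the same average steady-state level, dosing rate must scale with clearance.
CL ratio = 0.897 / 3.74 = 0.2398
New dose (same interval) = 535 × 0.2398 = 128.3 mg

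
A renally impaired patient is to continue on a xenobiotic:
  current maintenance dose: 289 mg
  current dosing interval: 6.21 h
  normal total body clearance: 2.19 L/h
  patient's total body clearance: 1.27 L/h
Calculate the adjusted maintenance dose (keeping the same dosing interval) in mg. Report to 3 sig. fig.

168 mg

To keep the same average steady-state level, dosing rate must scale with clearance.
CL ratio = 1.27 / 2.19 = 0.5799
New dose (same interval) = 289 × 0.5799 = 167.6 mg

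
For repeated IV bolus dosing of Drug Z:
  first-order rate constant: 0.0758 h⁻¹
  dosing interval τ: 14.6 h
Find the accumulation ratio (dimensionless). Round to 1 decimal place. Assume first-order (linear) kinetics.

1.5

e^(−kτ) = e^(−0.07580 × 14.6) = 0.3307
Accumulation ratio R = 1 / (1 − e^(−kτ)) = 1 / (1 − 0.3307) = 1.494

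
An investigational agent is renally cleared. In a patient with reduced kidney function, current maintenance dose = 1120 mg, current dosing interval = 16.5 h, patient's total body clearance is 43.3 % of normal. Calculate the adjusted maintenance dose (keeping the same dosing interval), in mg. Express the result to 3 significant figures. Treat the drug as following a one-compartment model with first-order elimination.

485 mg

To keep the same average steady-state level, dosing rate must scale with clearance.
CL ratio = 43.3 / 100 = 0.4330
New dose (same interval) = 1120 × 0.4330 = 485.0 mg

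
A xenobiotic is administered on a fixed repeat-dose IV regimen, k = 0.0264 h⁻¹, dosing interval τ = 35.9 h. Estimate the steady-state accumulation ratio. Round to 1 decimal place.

e^(−kτ) = e^(−0.02640 × 35.9) = 0.3876
Accumulation ratio R = 1 / (1 − e^(−kτ)) = 1 / (1 − 0.3876) = 1.633

1.6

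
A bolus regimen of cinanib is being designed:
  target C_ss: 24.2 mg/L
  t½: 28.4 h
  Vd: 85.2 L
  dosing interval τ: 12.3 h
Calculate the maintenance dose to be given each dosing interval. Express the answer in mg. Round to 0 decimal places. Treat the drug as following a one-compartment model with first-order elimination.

k = ln2 / t½ = 0.693147 / 28.4 = 0.02441 h⁻¹
CL = k × Vd = 0.02441 × 85.2 = 2.080 L/h
At steady state, Dose/τ = Css × CL.
Dose = Css × CL × τ = 24.2 × 2.080 × 12.3 = 619.1 mg

619 mg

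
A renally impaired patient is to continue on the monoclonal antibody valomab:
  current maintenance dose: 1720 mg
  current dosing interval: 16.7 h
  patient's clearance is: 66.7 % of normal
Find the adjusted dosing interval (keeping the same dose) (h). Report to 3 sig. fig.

To keep the same average steady-state level, dosing rate must scale with clearance.
CL ratio = 66.7 / 100 = 0.6670
New interval (same dose) = 16.7 / 0.6670 = 25.04 h

25.0 h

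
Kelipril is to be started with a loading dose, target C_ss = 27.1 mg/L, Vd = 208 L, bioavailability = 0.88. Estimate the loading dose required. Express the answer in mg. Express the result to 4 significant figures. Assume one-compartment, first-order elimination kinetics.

LD = Css × Vd / F = 27.1 × 208 / 0.88 = 6405 mg

6405 mg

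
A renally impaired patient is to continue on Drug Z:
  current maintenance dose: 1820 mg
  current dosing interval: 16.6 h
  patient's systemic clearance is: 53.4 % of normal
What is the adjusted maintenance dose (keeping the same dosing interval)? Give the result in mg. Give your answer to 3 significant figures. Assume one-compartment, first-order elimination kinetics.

To keep the same average steady-state level, dosing rate must scale with clearance.
CL ratio = 53.4 / 100 = 0.5340
New dose (same interval) = 1820 × 0.5340 = 971.9 mg

972 mg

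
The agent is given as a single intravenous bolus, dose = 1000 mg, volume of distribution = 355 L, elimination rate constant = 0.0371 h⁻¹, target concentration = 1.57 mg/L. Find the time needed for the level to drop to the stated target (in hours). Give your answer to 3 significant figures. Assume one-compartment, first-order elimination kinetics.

15.8 h

C₀ = Dose / Vd = 1000 / 355 = 2.817 mg/L
t = ln(C₀ / C) / k = ln(2.817 / 1.57) / 0.03710
  = ln(1.794) / 0.03710 = 0.5844 / 0.03710 = 15.75 h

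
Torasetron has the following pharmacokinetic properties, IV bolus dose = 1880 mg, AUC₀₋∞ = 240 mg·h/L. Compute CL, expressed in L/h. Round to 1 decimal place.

CL = Dose / AUC = 1880 / 240 = 7.833 L/h

7.8 L/h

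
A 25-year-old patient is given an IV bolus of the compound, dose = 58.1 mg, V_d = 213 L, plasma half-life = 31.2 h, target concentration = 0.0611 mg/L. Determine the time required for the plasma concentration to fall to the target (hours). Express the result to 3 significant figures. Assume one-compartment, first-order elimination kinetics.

67.3 h

C₀ = Dose / Vd = 58.10 / 213 = 0.2728 mg/L
k = ln2 / t½ = 0.693147 / 31.2 = 0.02222 h⁻¹
t = ln(C₀ / C) / k = ln(0.2728 / 0.0611) / 0.02222
  = ln(4.465) / 0.02222 = 1.496 / 0.02222 = 67.33 h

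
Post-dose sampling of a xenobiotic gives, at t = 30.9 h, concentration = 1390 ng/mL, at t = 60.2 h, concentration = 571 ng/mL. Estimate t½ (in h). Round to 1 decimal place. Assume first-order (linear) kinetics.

k = ln(C₁/C₂) / (t₂ − t₁) = ln(1390/571) / (60.2 − 30.9)
  = 0.8897 / 29.30 = 0.03037 h⁻¹
t½ = ln2 / k = 0.693147 / 0.03037 = 22.82 h

22.8 h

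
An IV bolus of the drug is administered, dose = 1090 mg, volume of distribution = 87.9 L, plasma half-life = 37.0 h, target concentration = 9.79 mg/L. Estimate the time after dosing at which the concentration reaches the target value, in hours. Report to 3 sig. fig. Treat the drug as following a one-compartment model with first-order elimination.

C₀ = Dose / Vd = 1090 / 87.9 = 12.40 mg/L
k = ln2 / t½ = 0.693147 / 37.0 = 0.01873 h⁻¹
t = ln(C₀ / C) / k = ln(12.40 / 9.79) / 0.01873
  = ln(1.267) / 0.01873 = 0.2367 / 0.01873 = 12.64 h

12.6 h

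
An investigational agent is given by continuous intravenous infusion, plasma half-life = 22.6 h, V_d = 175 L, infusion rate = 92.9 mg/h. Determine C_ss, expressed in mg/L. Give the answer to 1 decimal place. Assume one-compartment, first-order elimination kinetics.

k = ln2 / t½ = 0.693147 / 22.6 = 0.03067 h⁻¹
CL = k × Vd = 0.03067 × 175 = 5.367 L/h
At steady state Css = R₀ / CL = 92.9 / 5.367 = 17.31 mg/L

17.3 mg/L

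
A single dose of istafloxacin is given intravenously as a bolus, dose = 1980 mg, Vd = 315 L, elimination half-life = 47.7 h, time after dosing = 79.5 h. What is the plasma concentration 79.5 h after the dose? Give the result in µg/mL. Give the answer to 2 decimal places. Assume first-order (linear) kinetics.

C₀ = Dose / Vd = 1980 / 315 = 6.286 mg/L
k = ln2 / t½ = 0.693147 / 47.7 = 0.01453 h⁻¹
C = C₀ · e^(−k·t) = 6.286 × e^(−0.01453 × 79.5)
  = 6.286 × 0.3150 = 1.980 mg/L
(1.980 mg/L = 1.980 µg/mL)

1.98 µg/mL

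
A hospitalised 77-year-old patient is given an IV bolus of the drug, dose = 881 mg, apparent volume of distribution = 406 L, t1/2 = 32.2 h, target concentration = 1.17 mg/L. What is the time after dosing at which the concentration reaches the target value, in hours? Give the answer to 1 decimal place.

C₀ = Dose / Vd = 881.0 / 406 = 2.170 mg/L
k = ln2 / t½ = 0.693147 / 32.2 = 0.02153 h⁻¹
t = ln(C₀ / C) / k = ln(2.170 / 1.17) / 0.02153
  = ln(1.855) / 0.02153 = 0.6179 / 0.02153 = 28.70 h

28.7 h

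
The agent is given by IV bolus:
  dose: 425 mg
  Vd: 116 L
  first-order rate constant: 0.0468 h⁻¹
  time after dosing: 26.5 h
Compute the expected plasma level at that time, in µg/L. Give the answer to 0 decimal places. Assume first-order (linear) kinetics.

C₀ = Dose / Vd = 425.0 / 116 = 3.664 mg/L
C = C₀ · e^(−k·t) = 3.664 × e^(−0.04680 × 26.5)
  = 3.664 × 0.2893 = 1.060 mg/L
Convert: 1.060 mg/L × 1000 = 1060 µg/L

1060 µg/L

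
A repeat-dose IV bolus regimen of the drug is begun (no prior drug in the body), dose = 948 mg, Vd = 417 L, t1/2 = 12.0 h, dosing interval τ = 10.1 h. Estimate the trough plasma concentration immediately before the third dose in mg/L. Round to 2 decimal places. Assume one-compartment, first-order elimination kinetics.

1.98 mg/L

C₀ per dose = Dose / Vd = 948 / 417 = 2.273 mg/L
k = ln2 / t½ = 0.693147 / 12.0 = 0.05776 h⁻¹
Fraction remaining after one interval: r = e^(−kτ) = e^(−0.05776 × 10.1) = 0.5580
Before dose 3, 2 doses have been given (aged 1τ, 2τ).
C_trough = C₀ × (r + r²) = 2.273 × (0.5580 + 0.3114) = 1.976 mg/L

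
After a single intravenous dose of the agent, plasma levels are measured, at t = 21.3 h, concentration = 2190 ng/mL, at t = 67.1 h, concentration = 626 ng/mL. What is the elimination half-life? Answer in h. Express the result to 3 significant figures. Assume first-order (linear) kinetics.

25.4 h

k = ln(C₁/C₂) / (t₂ − t₁) = ln(2190/626) / (67.1 − 21.3)
  = 1.252 / 45.80 = 0.02734 h⁻¹
t½ = ln2 / k = 0.693147 / 0.02734 = 25.35 h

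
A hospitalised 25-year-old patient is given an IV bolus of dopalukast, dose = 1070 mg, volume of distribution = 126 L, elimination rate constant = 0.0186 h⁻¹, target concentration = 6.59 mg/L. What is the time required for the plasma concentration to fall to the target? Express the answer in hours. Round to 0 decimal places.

14 h

C₀ = Dose / Vd = 1070 / 126 = 8.492 mg/L
t = ln(C₀ / C) / k = ln(8.492 / 6.59) / 0.01860
  = ln(1.289) / 0.01860 = 0.2539 / 0.01860 = 13.65 h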